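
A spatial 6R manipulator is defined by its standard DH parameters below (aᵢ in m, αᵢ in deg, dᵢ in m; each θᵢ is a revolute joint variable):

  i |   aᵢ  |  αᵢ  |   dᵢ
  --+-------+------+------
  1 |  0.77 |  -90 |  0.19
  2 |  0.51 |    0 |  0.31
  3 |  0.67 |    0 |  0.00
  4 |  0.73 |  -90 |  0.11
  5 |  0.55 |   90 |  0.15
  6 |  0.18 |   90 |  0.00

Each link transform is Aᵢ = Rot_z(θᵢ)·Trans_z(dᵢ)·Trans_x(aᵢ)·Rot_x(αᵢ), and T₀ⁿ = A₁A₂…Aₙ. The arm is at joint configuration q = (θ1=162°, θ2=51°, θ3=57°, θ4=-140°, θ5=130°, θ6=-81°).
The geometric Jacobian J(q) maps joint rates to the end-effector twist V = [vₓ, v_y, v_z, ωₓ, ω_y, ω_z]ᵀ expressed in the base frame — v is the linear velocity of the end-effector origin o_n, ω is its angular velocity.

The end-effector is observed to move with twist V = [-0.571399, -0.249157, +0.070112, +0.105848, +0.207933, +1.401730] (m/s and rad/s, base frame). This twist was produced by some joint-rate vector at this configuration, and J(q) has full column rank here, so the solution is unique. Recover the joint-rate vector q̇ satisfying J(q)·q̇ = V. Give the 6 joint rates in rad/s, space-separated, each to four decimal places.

0.6250 -0.1110 -0.1640 0.3640 -0.6780 0.4970

o_n = [-1.1086, 0.3843, -0.6301]
J₁: ẑ×o_n = [-0.3843, -1.1086, 0.0000], ω = ẑ
J2: z=[-0.3090, -0.9511, 0.0000] o=[-0.7323, 0.2379, 0.1900] → [0.7799, -0.2534, -0.4031, -0.3090, -0.9511, 0.0000]
J3: z=[-0.3090, -0.9511, 0.0000] o=[-1.1334, 0.0423, -0.2063] → [0.4030, -0.1309, -0.0821, -0.3090, -0.9511, 0.0000]
J4: z=[-0.3090, -0.9511, 0.0000] o=[-0.9364, -0.0217, -0.8436] → [-0.2030, 0.0660, -0.2892, -0.3090, -0.9511, 0.0000]
J5: z=[-0.5040, 0.1638, -0.8480] o=[-1.5592, 0.0650, -0.4567] → [0.2424, -0.4695, -0.2347, -0.5040, 0.1638, -0.8480]
J6: z=[-0.4192, 0.8121, 0.4059] o=[-1.2195, 0.3976, -0.7713] → [0.1201, 0.1042, -0.0844, -0.4192, 0.8121, 0.4059]
q̇ = J⁺·V = [0.6250, -0.1110, -0.1640, 0.3640, -0.6780, 0.4970]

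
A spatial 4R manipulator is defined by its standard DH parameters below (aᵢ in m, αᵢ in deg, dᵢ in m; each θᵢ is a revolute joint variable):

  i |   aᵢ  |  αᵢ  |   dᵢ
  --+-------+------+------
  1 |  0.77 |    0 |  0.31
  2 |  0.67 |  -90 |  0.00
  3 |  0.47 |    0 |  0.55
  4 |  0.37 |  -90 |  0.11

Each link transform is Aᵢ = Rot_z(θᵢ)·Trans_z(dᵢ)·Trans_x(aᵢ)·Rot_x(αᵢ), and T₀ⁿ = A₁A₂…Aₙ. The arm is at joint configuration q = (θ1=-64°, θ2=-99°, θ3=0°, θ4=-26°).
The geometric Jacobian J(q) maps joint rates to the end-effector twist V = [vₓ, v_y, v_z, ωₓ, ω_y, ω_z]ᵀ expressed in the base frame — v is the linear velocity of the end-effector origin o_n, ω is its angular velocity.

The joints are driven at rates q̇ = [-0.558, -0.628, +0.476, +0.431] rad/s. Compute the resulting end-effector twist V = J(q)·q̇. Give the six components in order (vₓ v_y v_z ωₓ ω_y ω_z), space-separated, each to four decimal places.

-1.7860 1.2099 -0.5253 0.2652 -0.8674 -1.1860

o_n = [-0.8777, -1.7538, 0.4722]
J₁: ẑ×o_n = [1.7538, -0.8777, 0.0000], ω = ẑ
J2: z=[0.0000, 0.0000, 1.0000] o=[0.3375, -0.6921, 0.3100] → [1.0617, -1.2152, 0.0000, 0.0000, 0.0000, 1.0000]
J3: z=[0.2924, -0.9563, 0.0000] o=[-0.3032, -0.8880, 0.3100] → [-0.1551, -0.0474, -0.8026, 0.2924, -0.9563, 0.0000]
J4: z=[0.2924, -0.9563, 0.0000] o=[-0.5918, -1.5513, 0.3100] → [-0.1551, -0.0474, -0.3326, 0.2924, -0.9563, 0.0000]
V = J·q̇ = [-1.7860, 1.2099, -0.5253, 0.2652, -0.8674, -1.1860]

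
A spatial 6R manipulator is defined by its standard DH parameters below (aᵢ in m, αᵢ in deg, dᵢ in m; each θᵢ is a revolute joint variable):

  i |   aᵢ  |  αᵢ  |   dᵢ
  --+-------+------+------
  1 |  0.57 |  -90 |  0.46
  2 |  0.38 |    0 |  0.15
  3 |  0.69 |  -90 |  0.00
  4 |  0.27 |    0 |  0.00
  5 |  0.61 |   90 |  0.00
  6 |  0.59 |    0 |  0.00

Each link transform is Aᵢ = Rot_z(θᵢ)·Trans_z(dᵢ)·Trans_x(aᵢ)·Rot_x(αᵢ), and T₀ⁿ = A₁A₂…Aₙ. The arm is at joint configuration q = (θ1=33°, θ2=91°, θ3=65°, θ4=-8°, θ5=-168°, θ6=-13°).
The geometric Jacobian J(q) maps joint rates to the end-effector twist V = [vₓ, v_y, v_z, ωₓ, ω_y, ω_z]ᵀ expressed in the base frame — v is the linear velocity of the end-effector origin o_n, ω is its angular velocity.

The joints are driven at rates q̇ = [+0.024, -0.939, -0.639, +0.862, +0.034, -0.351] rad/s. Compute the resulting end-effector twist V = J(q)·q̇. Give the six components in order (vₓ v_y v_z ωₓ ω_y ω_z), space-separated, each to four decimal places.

o_n = [0.5427, 0.6746, 0.0502]
J₁: ẑ×o_n = [-0.6746, 0.5427, 0.0000], ω = ẑ
J2: z=[-0.5446, 0.8387, 0.0000] o=[0.4780, 0.3104, 0.4600] → [-0.3437, -0.2232, -0.2526, -0.5446, 0.8387, 0.0000]
J3: z=[-0.5446, 0.8387, 0.0000] o=[0.3908, 0.4326, 0.0801] → [-0.0251, -0.0163, -0.2592, -0.5446, 0.8387, 0.0000]
J4: z=[-0.3411, -0.2215, 0.9135] o=[-0.1379, 0.0893, -0.2006] → [-0.5903, 0.7072, -0.0489, -0.3411, -0.2215, 0.9135]
J5: z=[-0.3411, -0.2215, 0.9135] o=[-0.3632, -0.0122, -0.3093] → [-0.7071, 0.9502, -0.0336, -0.3411, -0.2215, 0.9135]
J6: z=[0.5968, -0.8019, 0.0284] o=[0.0799, 0.3263, -0.0618] → [-0.0997, -0.0537, 0.5790, 0.5968, -0.8019, 0.0284]
V = J·q̇ = [-0.1753, 0.8938, 0.1562, 0.3443, -1.2404, 0.8326]

-0.1753 0.8938 0.1562 0.3443 -1.2404 0.8326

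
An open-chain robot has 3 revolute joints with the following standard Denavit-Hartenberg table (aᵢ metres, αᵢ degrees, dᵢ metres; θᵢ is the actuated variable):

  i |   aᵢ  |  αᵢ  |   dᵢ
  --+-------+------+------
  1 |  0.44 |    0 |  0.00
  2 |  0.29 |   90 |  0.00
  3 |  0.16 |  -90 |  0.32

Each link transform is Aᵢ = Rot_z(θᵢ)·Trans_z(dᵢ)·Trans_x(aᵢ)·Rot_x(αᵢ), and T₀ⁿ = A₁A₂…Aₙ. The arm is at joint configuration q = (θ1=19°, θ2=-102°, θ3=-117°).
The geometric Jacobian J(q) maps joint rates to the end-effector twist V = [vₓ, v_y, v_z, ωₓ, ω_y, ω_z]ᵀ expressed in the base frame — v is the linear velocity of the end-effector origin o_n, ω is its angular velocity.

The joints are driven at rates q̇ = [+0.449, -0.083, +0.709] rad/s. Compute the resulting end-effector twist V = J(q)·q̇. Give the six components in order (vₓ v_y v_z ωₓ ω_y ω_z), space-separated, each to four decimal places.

0.0412 -0.0201 -0.0515 -0.7037 -0.0864 0.3660

o_n = [0.1249, -0.1115, -0.1426]
J₁: ẑ×o_n = [0.1115, 0.1249, -0.0000], ω = ẑ
J2: z=[0.0000, 0.0000, 1.0000] o=[0.4160, 0.1432, 0.0000] → [0.2547, -0.2911, 0.0000, 0.0000, 0.0000, 1.0000]
J3: z=[-0.9925, -0.1219, 0.0000] o=[0.4514, -0.1446, 0.0000] → [0.0174, -0.1415, -0.0726, -0.9925, -0.1219, 0.0000]
V = J·q̇ = [0.0412, -0.0201, -0.0515, -0.7037, -0.0864, 0.3660]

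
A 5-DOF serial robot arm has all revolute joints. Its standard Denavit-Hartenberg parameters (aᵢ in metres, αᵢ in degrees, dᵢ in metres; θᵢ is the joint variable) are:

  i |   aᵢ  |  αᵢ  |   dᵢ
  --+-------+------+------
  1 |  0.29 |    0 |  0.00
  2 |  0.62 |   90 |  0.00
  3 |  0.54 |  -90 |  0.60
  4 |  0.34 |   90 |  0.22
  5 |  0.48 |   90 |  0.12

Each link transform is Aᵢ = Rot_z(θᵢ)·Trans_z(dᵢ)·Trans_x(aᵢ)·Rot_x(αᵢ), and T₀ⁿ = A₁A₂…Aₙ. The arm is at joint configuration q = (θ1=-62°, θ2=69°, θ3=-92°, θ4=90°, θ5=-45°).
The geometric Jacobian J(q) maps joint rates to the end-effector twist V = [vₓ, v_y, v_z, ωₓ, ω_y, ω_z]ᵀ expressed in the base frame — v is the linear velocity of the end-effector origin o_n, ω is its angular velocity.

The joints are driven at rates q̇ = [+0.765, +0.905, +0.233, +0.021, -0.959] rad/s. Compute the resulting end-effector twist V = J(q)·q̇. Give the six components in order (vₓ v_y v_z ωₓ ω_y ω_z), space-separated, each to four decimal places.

o_n = [0.6005, -0.1190, -0.6554]
J₁: ẑ×o_n = [0.1190, 0.6005, -0.0000], ω = ẑ
J2: z=[0.0000, 0.0000, 1.0000] o=[0.1361, -0.2561, 0.0000] → [-0.1370, 0.4644, 0.0000, 0.0000, 0.0000, 1.0000]
J3: z=[0.1219, -0.9925, 0.0000] o=[0.7515, -0.1805, 0.0000] → [0.6505, 0.0799, -0.1424, 0.1219, -0.9925, 0.0000]
J4: z=[0.9919, 0.1218, -0.0349] o=[0.8059, -0.7783, -0.5397] → [0.0089, 0.1220, 0.6790, 0.9919, 0.1218, -0.0349]
J5: z=[-0.0346, -0.0043, -0.9994] o=[0.9827, -0.4141, -0.5473] → [0.2953, 0.3782, -0.0118, -0.0346, -0.0043, -0.9994]
V = J·q̇ = [-0.1644, 0.5381, -0.0076, 0.0824, -0.2246, 2.6277]

-0.1644 0.5381 -0.0076 0.0824 -0.2246 2.6277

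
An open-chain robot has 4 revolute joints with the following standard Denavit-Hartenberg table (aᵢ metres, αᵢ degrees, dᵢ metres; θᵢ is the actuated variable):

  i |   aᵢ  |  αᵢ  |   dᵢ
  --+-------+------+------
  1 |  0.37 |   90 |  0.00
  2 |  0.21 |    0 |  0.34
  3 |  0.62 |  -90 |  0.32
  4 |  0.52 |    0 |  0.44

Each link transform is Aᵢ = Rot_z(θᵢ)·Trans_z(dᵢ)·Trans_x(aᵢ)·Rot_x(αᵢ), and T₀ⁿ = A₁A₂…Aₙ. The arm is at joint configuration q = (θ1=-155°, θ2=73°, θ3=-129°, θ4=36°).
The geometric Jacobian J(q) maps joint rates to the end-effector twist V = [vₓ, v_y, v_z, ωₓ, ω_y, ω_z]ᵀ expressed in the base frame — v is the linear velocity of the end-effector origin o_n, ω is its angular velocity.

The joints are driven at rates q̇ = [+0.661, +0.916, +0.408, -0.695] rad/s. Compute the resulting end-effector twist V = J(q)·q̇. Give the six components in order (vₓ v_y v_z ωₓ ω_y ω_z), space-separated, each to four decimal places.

o_n = [-1.3988, -0.2613, -0.4159]
J₁: ẑ×o_n = [0.2613, -1.3988, 0.0000], ω = ẑ
J2: z=[-0.4226, 0.9063, 0.0000] o=[-0.3353, -0.1564, 0.0000] → [-0.3769, -0.1758, 1.0081, -0.4226, 0.9063, 0.0000]
J3: z=[-0.4226, 0.9063, 0.0000] o=[-0.5347, 0.1258, 0.2008] → [-0.5589, -0.2606, 0.9467, -0.4226, 0.9063, 0.0000]
J4: z=[-0.7514, -0.3504, 0.5592] o=[-0.9841, 0.2693, -0.3132] → [0.3327, -0.3090, 0.2534, -0.7514, -0.3504, 0.5592]
V = J·q̇ = [-0.6318, -0.9771, 1.1336, -0.0373, 1.4435, 0.2724]

-0.6318 -0.9771 1.1336 -0.0373 1.4435 0.2724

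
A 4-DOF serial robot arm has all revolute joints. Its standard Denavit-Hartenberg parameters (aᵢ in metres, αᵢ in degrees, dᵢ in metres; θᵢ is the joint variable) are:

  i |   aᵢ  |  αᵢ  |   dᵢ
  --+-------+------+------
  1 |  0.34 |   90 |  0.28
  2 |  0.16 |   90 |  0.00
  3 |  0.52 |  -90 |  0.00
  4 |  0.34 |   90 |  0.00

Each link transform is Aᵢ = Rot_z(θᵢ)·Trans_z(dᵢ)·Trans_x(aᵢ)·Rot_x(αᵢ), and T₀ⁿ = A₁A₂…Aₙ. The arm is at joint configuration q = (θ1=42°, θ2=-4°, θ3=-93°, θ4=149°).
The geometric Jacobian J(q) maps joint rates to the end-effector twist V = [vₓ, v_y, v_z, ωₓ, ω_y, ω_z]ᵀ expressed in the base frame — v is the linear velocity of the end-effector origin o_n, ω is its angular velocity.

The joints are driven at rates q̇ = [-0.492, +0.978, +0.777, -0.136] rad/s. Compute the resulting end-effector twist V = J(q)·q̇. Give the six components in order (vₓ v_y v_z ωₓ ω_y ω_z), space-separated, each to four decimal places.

0.2390 -0.0712 0.1836 0.5182 -0.8590 -1.2576

o_n = [0.2188, 0.5041, 0.4444]
J₁: ẑ×o_n = [-0.5041, 0.2188, 0.0000], ω = ẑ
J2: z=[0.6691, -0.7431, 0.0000] o=[0.2527, 0.2275, 0.2800] → [-0.1221, -0.1100, 0.1599, 0.6691, -0.7431, 0.0000]
J3: z=[-0.0518, -0.0467, -0.9976] o=[0.3713, 0.3343, 0.2688] → [0.1612, 0.1612, -0.0159, -0.0518, -0.0467, -0.9976]
J4: z=[0.7053, 0.7055, -0.0697] o=[0.0036, 0.7020, 0.2707] → [0.1087, -0.1374, -0.2914, 0.7053, 0.7055, -0.0697]
V = J·q̇ = [0.2390, -0.0712, 0.1836, 0.5182, -0.8590, -1.2576]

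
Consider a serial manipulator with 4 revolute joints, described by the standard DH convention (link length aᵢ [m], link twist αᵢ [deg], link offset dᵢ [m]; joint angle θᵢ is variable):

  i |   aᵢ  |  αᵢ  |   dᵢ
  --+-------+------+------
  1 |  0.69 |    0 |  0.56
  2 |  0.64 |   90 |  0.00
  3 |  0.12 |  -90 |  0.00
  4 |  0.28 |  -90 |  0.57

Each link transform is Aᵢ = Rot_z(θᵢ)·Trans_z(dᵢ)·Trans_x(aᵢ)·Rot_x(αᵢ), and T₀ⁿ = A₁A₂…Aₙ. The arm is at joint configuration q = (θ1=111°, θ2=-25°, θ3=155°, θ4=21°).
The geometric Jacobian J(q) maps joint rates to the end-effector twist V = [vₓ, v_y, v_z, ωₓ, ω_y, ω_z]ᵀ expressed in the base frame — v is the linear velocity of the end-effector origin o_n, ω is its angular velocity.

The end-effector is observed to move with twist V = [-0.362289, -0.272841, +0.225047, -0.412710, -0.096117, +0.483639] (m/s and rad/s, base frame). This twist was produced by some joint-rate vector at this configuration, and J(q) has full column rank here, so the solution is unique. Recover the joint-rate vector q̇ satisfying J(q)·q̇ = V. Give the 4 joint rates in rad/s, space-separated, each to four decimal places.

0.3600 0.3910 -0.4050 0.2950

o_n = [-0.3436, 0.7045, 0.2046]
J₁: ẑ×o_n = [-0.7045, -0.3436, 0.0000], ω = ẑ
J2: z=[0.0000, 0.0000, 1.0000] o=[-0.2473, 0.6442, 0.5600] → [-0.0603, -0.0964, 0.0000, 0.0000, 0.0000, 1.0000]
J3: z=[0.9976, -0.0698, 0.0000] o=[-0.2026, 1.2826, 0.5600] → [0.0248, 0.3545, -0.5866, 0.9976, -0.0698, 0.0000]
J4: z=[-0.0295, -0.4216, -0.9063] o=[-0.2102, 1.1741, 0.6107] → [-0.2544, 0.1090, -0.0424, -0.0295, -0.4216, -0.9063]
q̇ = J⁺·V = [0.3600, 0.3910, -0.4050, 0.2950]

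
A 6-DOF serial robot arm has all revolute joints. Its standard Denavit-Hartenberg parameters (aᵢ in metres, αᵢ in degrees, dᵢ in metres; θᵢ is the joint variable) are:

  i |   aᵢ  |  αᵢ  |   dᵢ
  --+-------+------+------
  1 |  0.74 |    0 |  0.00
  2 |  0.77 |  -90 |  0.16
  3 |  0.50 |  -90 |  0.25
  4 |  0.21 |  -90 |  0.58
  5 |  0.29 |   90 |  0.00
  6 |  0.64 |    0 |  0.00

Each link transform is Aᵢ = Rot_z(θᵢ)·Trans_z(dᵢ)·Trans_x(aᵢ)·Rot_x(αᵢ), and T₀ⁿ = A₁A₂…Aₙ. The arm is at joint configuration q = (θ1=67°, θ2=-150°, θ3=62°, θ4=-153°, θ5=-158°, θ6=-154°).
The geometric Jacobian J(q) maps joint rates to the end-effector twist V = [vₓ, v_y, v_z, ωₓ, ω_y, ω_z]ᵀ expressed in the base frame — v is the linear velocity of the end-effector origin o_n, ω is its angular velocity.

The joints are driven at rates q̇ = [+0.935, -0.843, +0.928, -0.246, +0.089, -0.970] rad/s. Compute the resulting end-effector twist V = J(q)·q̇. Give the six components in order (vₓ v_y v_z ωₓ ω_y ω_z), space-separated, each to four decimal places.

o_n = [0.5430, 0.3812, -0.0179]
J₁: ẑ×o_n = [-0.3812, 0.5430, 0.0000], ω = ẑ
J2: z=[0.0000, 0.0000, 1.0000] o=[0.2891, 0.6812, 0.0000] → [0.3000, 0.2539, -0.0000, 0.0000, 0.0000, 1.0000]
J3: z=[0.9925, 0.1219, 0.0000] o=[0.3830, -0.0831, 0.1600] → [-0.0217, 0.1766, 0.4413, 0.9925, 0.1219, 0.0000]
J4: z=[-0.1076, 0.8764, -0.4695] o=[0.6597, -0.2856, -0.2815] → [0.5440, 0.0832, 0.0305, -0.1076, 0.8764, -0.4695]
J5: z=[0.9103, -0.1030, -0.4008] o=[0.6812, 0.3215, -0.3886] → [-0.0142, -0.2820, 0.0401, 0.9103, -0.1030, -0.4008]
J6: z=[-0.0499, -0.9888, 0.1406] o=[0.5621, 0.2902, -0.6511] → [-0.6389, 0.0289, -0.0234, -0.0499, -0.9888, 0.1406]
V = J·q̇ = [-0.1448, 0.3839, 0.4283, 1.0770, 0.8475, 0.0355]

-0.1448 0.3839 0.4283 1.0770 0.8475 0.0355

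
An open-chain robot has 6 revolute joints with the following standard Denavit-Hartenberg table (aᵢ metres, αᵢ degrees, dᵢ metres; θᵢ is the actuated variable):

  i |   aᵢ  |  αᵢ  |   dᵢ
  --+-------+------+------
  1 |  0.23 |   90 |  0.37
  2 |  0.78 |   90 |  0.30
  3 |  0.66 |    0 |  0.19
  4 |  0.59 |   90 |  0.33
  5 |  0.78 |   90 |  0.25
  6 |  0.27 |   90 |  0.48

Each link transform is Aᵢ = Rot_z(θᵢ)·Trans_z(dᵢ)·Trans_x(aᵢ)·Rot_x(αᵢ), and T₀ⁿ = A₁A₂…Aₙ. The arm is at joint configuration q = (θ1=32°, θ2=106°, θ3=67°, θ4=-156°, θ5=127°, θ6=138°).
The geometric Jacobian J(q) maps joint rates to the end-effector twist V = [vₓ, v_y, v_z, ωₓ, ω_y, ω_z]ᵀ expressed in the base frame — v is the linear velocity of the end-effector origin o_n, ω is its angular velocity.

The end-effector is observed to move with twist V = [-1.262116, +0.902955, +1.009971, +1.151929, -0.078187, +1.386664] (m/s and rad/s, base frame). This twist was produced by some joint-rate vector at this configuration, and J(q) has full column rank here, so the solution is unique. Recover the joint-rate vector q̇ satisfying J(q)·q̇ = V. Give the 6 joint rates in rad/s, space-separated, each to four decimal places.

0.6000 0.6920 0.6700 0.4280 -0.4980 0.0300

o_n = [1.2331, 0.4457, 1.3147]
J₁: ẑ×o_n = [-0.4457, 1.2331, 0.0000], ω = ẑ
J2: z=[0.5299, -0.8480, 0.0000] o=[0.1951, 0.1219, 0.3700] → [-0.8012, -0.5006, 1.0519, 0.5299, -0.8480, 0.0000]
J3: z=[0.8152, 0.5094, 0.2756] o=[0.1717, -0.2465, 1.1198] → [-0.0915, 0.1336, 0.0236, 0.8152, 0.5094, 0.2756]
J4: z=[0.8152, 0.5094, 0.2756] o=[0.5882, -0.7026, 1.4200] → [-0.3702, 0.2636, 0.6076, 0.8152, 0.5094, 0.2756]
J5: z=[0.2245, 0.1608, -0.9611] o=[0.5423, -0.0357, 1.5209] → [0.4295, -0.6177, -0.0030, 0.2245, 0.1608, -0.9611]
J6: z=[0.0642, 0.9817, 0.1793] o=[1.3568, -0.0750, 1.4445] → [-0.2207, -0.0139, 0.1549, 0.0642, 0.9817, 0.1793]
q̇ = J⁺·V = [0.6000, 0.6920, 0.6700, 0.4280, -0.4980, 0.0300]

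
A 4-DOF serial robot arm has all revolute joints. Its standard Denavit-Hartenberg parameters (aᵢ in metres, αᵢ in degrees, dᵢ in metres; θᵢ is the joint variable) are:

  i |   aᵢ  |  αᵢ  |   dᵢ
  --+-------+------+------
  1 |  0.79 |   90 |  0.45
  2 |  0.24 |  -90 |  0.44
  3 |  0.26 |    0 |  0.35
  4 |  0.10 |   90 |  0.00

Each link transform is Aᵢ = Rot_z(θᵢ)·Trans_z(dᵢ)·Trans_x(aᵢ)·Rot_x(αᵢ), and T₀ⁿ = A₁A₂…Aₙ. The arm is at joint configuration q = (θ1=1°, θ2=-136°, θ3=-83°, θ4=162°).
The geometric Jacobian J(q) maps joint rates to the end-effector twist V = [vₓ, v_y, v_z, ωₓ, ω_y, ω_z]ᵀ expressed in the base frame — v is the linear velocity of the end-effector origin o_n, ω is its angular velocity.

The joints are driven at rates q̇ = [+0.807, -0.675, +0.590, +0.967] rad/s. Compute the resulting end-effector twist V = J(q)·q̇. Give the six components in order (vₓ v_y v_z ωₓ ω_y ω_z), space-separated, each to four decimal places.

o_n = [0.8343, -0.5854, -0.0038]
J₁: ẑ×o_n = [0.5854, 0.8343, -0.0000], ω = ẑ
J2: z=[0.0175, -0.9998, 0.0000] o=[0.7899, 0.0138, 0.4500] → [0.4537, 0.0079, 0.0340, 0.0175, -0.9998, 0.0000]
J3: z=[0.6946, 0.0121, -0.7193] o=[0.6249, -0.4292, 0.2833] → [-0.1159, 0.0488, -0.1111, 0.6946, 0.0121, -0.7193]
J4: z=[0.6946, 0.0121, -0.7193] o=[0.8498, -0.6833, 0.0095] → [0.0703, 0.0203, 0.0682, 0.6946, 0.0121, -0.7193]
V = J·q̇ = [0.1658, 0.7164, -0.0225, 1.0696, 0.6938, -0.3130]

0.1658 0.7164 -0.0225 1.0696 0.6938 -0.3130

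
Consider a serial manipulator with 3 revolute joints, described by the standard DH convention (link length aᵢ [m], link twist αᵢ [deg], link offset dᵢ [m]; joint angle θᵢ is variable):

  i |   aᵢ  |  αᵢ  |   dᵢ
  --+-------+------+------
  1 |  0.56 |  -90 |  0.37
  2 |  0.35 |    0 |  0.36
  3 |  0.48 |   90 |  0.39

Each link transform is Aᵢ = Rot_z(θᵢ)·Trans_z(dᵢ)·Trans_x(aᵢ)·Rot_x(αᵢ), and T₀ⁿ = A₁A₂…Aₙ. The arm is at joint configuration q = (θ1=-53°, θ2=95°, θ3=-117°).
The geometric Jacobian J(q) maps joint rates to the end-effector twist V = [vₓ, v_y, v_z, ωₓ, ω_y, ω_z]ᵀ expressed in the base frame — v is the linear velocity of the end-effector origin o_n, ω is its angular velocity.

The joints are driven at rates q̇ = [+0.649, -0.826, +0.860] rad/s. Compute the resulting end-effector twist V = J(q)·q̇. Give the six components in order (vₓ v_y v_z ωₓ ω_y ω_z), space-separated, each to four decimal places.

o_n = [1.1855, -0.3269, 0.2011]
J₁: ẑ×o_n = [0.3269, 1.1855, -0.0000], ω = ẑ
J2: z=[0.7986, 0.6018, 0.0000] o=[0.3370, -0.4472, 0.3700] → [-0.1016, 0.1349, -0.4145, 0.7986, 0.6018, 0.0000]
J3: z=[0.7986, 0.6018, 0.0000] o=[0.6062, -0.2062, 0.0213] → [0.1082, -0.1436, -0.4450, 0.7986, 0.6018, 0.0000]
V = J·q̇ = [0.3892, 0.5345, -0.0403, 0.0272, 0.0205, 0.6490]

0.3892 0.5345 -0.0403 0.0272 0.0205 0.6490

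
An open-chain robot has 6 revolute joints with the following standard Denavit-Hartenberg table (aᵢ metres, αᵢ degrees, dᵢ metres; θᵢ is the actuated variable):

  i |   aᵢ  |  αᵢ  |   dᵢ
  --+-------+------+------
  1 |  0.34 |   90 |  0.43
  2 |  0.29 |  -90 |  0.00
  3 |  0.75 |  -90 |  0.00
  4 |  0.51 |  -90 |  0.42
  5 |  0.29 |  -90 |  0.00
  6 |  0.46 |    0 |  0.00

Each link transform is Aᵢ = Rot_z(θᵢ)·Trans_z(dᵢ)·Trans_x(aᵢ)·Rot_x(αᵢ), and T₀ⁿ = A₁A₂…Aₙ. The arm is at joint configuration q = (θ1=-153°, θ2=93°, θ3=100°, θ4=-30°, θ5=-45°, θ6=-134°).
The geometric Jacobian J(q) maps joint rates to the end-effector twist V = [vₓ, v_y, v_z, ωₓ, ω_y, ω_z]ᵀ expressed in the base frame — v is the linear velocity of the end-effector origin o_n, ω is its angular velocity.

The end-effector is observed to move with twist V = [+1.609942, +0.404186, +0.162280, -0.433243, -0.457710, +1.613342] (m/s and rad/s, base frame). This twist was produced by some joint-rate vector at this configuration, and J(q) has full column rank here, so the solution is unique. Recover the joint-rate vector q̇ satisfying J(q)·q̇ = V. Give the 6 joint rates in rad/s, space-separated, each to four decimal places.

o_n = [0.2112, -1.2946, 0.0971]
J₁: ẑ×o_n = [1.2946, 0.2112, -0.0000], ω = ẑ
J2: z=[-0.4540, 0.8910, 0.0000] o=[-0.3029, -0.1544, 0.4300] → [-0.2966, -0.1511, 0.0595, -0.4540, 0.8910, 0.0000]
J3: z=[0.8898, 0.4534, -0.0523] o=[-0.2894, -0.1475, 0.7196] → [-0.3423, 0.5277, -1.2477, 0.8898, 0.4534, -0.0523]
J4: z=[-0.1248, 0.1313, -0.9835] o=[0.0398, -0.8087, 0.5895] → [-0.5426, -0.2300, 0.0381, -0.1248, 0.1313, -0.9835]
J5: z=[-0.5511, -0.8334, -0.0414] o=[0.4082, -1.0273, 0.0866] → [-0.0198, 0.0140, -0.0169, -0.5511, -0.8334, -0.0414]
J6: z=[0.6716, -0.4724, 0.5707] o=[0.5518, -1.1104, -0.1513] → [-0.0122, -0.3612, -0.2846, 0.6716, -0.4724, 0.5707]
q̇ = J⁺·V = [0.8460, 0.0490, -0.1150, -0.9170, 0.5130, -0.2090]

0.8460 0.0490 -0.1150 -0.9170 0.5130 -0.2090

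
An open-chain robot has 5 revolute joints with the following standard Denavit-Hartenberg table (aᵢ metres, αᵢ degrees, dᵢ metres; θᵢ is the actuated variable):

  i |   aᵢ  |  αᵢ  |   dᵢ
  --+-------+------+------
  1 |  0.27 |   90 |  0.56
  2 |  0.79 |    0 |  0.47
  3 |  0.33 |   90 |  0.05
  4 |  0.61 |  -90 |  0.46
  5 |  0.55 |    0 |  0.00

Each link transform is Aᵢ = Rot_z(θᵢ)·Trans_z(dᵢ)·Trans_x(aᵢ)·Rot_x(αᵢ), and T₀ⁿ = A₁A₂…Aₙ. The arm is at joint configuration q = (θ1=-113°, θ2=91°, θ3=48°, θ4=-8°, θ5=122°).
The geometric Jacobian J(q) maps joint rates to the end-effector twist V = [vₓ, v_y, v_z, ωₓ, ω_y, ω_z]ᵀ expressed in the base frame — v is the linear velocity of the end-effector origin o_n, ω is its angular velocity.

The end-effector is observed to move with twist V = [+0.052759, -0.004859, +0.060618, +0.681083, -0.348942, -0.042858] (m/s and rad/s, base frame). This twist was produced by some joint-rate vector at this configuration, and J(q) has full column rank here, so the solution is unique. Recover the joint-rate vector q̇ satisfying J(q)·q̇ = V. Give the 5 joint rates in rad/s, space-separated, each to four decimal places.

o_n = [-0.3460, 0.4023, 1.7685]
J₁: ẑ×o_n = [-0.4023, -0.3460, 0.0000], ω = ẑ
J2: z=[-0.9205, 0.3907, 0.0000] o=[-0.1055, -0.2485, 0.5600] → [0.4722, 1.1124, -0.5051, -0.9205, 0.3907, 0.0000]
J3: z=[-0.9205, 0.3907, 0.0000] o=[-0.5327, -0.0522, 1.3499] → [0.1636, 0.3853, -0.4913, -0.9205, 0.3907, 0.0000]
J4: z=[-0.2563, -0.6039, 0.7547] o=[-0.4815, 0.1966, 1.5664] → [-0.2773, 0.1541, 0.0291, -0.2563, -0.6039, 0.7547]
J5: z=[-0.8705, 0.4836, 0.0913] o=[-0.3431, 0.3053, 2.3098] → [-0.2707, -0.4715, -0.0831, -0.8705, 0.4836, 0.0913]
q̇ = J⁺·V = [0.0620, -0.4940, 0.5160, -0.0430, -0.7930]

0.0620 -0.4940 0.5160 -0.0430 -0.7930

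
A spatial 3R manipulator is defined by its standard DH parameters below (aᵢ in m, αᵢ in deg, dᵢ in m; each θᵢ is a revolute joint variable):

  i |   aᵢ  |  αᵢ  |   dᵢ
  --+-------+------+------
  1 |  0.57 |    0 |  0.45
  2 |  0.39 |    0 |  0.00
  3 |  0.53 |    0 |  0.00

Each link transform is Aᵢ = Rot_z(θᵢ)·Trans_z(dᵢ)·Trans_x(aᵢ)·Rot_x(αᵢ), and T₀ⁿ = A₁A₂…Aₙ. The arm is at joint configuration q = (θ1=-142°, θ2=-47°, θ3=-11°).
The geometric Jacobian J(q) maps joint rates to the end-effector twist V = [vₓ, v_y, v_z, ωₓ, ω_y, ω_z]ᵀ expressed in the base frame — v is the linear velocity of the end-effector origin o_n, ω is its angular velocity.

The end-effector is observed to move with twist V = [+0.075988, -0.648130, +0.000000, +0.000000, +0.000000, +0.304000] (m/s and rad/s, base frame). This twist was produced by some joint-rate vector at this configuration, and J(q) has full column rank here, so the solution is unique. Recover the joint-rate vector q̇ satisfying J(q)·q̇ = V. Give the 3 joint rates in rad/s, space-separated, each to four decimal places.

o_n = [-1.3324, -0.1086, 0.4500]
J₁: ẑ×o_n = [0.1086, -1.3324, 0.0000], ω = ẑ
J2: z=[0.0000, 0.0000, 1.0000] o=[-0.4492, -0.3509, 0.4500] → [-0.2423, -0.8832, 0.0000, 0.0000, 0.0000, 1.0000]
J3: z=[0.0000, 0.0000, 1.0000] o=[-0.8344, -0.2899, 0.4500] → [-0.1813, -0.4980, 0.0000, 0.0000, 0.0000, 1.0000]
q̇ = J⁺·V = [0.4970, 0.2130, -0.4060]

0.4970 0.2130 -0.4060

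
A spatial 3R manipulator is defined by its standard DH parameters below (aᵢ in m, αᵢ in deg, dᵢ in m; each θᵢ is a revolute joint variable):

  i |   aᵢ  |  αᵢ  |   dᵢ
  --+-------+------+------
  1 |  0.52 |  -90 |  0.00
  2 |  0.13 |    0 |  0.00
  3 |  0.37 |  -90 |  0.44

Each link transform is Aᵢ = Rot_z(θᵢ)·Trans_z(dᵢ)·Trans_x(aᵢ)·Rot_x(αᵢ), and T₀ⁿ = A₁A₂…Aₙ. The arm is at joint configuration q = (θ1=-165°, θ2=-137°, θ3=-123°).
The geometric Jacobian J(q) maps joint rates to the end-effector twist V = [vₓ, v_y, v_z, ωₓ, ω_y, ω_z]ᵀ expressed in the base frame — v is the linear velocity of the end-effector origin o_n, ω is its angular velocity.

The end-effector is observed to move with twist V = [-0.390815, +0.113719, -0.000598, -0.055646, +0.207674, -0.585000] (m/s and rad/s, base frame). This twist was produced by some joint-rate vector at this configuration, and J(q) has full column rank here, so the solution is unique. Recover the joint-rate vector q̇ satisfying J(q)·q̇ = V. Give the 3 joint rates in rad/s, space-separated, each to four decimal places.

o_n = [-0.2345, -0.5184, -0.2757]
J₁: ẑ×o_n = [0.5184, -0.2345, 0.0000], ω = ẑ
J2: z=[0.2588, -0.9659, 0.0000] o=[-0.5023, -0.1346, 0.0000] → [0.2663, 0.0714, 0.1593, 0.2588, -0.9659, 0.0000]
J3: z=[0.2588, -0.9659, 0.0000] o=[-0.4104, -0.1100, 0.0887] → [0.3520, 0.0943, 0.0642, 0.2588, -0.9659, 0.0000]
q̇ = J⁺·V = [-0.5850, 0.1390, -0.3540]

-0.5850 0.1390 -0.3540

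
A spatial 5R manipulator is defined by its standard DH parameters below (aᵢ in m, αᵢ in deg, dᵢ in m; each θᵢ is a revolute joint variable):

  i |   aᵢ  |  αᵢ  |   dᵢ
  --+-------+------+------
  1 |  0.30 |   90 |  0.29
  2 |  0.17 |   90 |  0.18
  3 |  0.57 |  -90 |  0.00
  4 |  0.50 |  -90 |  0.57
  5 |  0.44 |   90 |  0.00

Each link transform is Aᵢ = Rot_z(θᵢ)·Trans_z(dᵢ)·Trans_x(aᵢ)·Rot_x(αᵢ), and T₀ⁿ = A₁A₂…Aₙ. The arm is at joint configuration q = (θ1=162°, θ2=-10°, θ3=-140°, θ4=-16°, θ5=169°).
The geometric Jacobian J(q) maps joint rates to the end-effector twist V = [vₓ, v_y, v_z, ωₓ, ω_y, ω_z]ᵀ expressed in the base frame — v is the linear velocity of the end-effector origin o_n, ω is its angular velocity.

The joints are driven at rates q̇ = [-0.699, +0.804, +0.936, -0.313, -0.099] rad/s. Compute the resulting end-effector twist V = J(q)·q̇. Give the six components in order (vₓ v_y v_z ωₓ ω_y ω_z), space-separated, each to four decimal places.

o_n = [-0.4638, -0.4810, 0.2723]
J₁: ẑ×o_n = [0.4810, -0.4638, 0.0000], ω = ẑ
J2: z=[0.3090, 0.9511, 0.0000] o=[-0.2853, 0.0927, 0.2900] → [-0.0169, 0.0055, -0.0075, 0.3090, 0.9511, 0.0000]
J3: z=[0.1651, -0.0537, -0.9848] o=[-0.3889, 0.3156, 0.2605] → [-0.7852, 0.0718, -0.1356, 0.1651, -0.0537, -0.9848]
J4: z=[-0.8388, -0.5329, -0.1116] o=[-0.0932, -0.1657, 0.3363] → [-0.0011, -0.0123, 0.0669, -0.8388, -0.5329, -0.1116]
J5: z=[-0.0157, -0.1812, 0.9833] o=[-0.2991, -0.8827, 0.2009] → [-0.4080, -0.1608, -0.0362, -0.0157, -0.1812, 0.9833]
V = J·q̇ = [-1.0440, 0.4156, -0.1504, 0.6671, 0.8992, -1.6832]

-1.0440 0.4156 -0.1504 0.6671 0.8992 -1.6832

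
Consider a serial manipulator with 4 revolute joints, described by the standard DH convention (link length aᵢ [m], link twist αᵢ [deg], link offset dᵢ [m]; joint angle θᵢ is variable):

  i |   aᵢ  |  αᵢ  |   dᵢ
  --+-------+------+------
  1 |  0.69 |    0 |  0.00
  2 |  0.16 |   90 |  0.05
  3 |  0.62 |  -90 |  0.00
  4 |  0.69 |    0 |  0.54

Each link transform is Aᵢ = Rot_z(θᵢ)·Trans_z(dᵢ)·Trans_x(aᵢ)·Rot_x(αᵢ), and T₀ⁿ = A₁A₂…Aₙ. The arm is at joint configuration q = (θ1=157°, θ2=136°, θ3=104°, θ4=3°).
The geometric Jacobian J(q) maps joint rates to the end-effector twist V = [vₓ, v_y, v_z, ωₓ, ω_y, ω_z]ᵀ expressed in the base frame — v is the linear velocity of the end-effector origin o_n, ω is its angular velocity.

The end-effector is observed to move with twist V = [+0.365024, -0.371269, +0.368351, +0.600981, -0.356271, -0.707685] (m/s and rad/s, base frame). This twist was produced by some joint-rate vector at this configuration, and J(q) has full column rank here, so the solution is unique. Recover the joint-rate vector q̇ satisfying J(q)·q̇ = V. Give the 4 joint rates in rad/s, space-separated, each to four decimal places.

o_n = [-0.8679, 0.9103, 1.1895]
J₁: ẑ×o_n = [-0.9103, -0.8679, 0.0000], ω = ẑ
J2: z=[0.0000, 0.0000, 1.0000] o=[-0.6351, 0.2696, 0.0000] → [-0.6407, -0.2327, 0.0000, 0.0000, 0.0000, 1.0000]
J3: z=[-0.9205, -0.3907, 0.0000] o=[-0.5726, 0.1223, 0.0500] → [-0.4453, 1.0489, -0.8406, -0.9205, -0.3907, 0.0000]
J4: z=[-0.3791, 0.8932, -0.2419] o=[-0.6312, 0.2604, 0.6516] → [0.6377, 0.2612, -0.0350, -0.3791, 0.8932, -0.2419]
q̇ = J⁺·V = [-0.0270, -0.8210, -0.4140, -0.5800]

-0.0270 -0.8210 -0.4140 -0.5800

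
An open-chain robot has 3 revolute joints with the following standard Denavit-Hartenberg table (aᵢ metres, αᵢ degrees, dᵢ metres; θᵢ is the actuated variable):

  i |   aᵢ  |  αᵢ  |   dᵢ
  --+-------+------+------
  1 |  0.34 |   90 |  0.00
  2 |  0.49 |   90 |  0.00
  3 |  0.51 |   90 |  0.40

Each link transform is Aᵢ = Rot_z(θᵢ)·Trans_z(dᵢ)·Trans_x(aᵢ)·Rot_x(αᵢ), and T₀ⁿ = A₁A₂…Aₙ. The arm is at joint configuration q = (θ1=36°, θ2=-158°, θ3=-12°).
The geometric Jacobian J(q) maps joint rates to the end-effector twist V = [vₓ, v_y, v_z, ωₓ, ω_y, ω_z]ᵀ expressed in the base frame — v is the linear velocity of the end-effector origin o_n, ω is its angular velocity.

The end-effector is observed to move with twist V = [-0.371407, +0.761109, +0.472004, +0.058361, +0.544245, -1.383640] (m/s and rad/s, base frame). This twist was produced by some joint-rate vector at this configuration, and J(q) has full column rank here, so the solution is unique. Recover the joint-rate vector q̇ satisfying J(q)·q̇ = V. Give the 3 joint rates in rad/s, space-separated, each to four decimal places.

-0.4750 -0.4060 -0.9800

o_n = [-0.6502, -0.3414, 0.0004]
J₁: ẑ×o_n = [0.3414, -0.6502, 0.0000], ω = ẑ
J2: z=[0.5878, -0.8090, 0.0000] o=[0.2751, 0.1998, 0.0000] → [-0.0004, -0.0003, -1.0667, 0.5878, -0.8090, 0.0000]
J3: z=[-0.3031, -0.2202, 0.9272] o=[-0.0925, -0.0672, -0.1836] → [0.2137, -0.4614, -0.0397, -0.3031, -0.2202, 0.9272]
q̇ = J⁺·V = [-0.4750, -0.4060, -0.9800]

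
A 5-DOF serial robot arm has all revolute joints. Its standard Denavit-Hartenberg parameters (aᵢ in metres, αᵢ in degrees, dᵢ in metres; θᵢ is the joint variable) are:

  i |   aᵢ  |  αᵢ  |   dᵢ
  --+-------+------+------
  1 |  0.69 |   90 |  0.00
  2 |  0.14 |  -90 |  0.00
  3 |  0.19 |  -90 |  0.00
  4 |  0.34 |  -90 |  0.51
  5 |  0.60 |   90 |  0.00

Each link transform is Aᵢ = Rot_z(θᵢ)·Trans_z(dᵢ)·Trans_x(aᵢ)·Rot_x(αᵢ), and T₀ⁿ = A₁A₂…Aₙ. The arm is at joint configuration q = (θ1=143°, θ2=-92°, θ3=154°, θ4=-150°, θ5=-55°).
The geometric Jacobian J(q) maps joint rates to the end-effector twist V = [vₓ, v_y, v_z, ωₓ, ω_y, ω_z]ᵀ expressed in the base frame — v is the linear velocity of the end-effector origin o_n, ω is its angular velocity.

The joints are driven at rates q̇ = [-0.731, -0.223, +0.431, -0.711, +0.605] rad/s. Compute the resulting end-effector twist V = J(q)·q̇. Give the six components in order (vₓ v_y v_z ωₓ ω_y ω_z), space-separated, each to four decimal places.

o_n = [-0.1744, 1.4795, -0.0746]
J₁: ẑ×o_n = [-1.4795, -0.1744, 0.0000], ω = ẑ
J2: z=[0.6018, 0.7986, 0.0000] o=[-0.5511, 0.4153, 0.0000] → [-0.0596, 0.0449, 0.3397, 0.6018, 0.7986, 0.0000]
J3: z=[-0.7981, 0.6014, -0.0349] o=[-0.5472, 0.4123, -0.1399] → [0.0765, 0.0391, -1.0759, -0.7981, 0.6014, -0.0349]
J4: z=[0.5287, 0.7270, 0.4381] o=[-0.6020, 0.3494, 0.0308] → [-0.5717, 0.2430, 0.2866, 0.5287, 0.7270, 0.4381]
J5: z=[-0.8357, 0.3553, 0.4189] o=[-0.3830, 0.9199, -0.0162] → [-0.2551, 0.0386, -0.5417, -0.8357, 0.3553, 0.4189]
V = J·q̇ = [1.3799, -0.0151, -1.0709, -1.3597, -0.2208, -0.8041]

1.3799 -0.0151 -1.0709 -1.3597 -0.2208 -0.8041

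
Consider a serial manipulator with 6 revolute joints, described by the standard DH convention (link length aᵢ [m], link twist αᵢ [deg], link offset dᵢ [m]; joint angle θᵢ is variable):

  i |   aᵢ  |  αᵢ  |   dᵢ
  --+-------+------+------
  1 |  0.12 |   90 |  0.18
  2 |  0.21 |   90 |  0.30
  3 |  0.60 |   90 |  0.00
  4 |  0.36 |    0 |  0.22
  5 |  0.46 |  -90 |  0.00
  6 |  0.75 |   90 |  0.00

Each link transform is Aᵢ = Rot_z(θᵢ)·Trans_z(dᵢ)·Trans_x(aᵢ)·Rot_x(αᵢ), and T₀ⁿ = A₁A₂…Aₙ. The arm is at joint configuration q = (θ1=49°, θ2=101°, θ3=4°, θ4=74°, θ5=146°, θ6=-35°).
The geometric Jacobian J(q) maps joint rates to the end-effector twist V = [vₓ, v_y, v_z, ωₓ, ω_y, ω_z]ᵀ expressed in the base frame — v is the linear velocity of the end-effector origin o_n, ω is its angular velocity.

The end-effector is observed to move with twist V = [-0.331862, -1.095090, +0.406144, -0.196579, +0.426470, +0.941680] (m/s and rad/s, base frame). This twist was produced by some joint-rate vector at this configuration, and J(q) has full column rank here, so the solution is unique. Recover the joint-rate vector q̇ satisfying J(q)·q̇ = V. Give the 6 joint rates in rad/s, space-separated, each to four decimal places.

0.3990 0.2870 0.8230 0.3750 0.3730 0.6920

o_n = [-0.4293, 0.0507, 0.2437]
J₁: ẑ×o_n = [-0.0507, -0.4293, 0.0000], ω = ẑ
J2: z=[0.7547, -0.6561, 0.0000] o=[0.0787, 0.0906, 0.1800] → [-0.0418, -0.0481, -0.3634, 0.7547, -0.6561, 0.0000]
J3: z=[0.6440, 0.7408, 0.1908] o=[0.2789, -0.1365, 0.3861] → [-0.1412, -0.0434, 0.6452, 0.6440, 0.7408, 0.1908]
J4: z=[-0.7616, 0.6444, 0.0685] o=[0.2355, -0.2501, 0.9737] → [-0.4910, -0.6015, 0.1993, -0.7616, 0.6444, 0.0685]
J5: z=[-0.7616, 0.6444, 0.0685] o=[0.2837, 0.1292, 1.1519] → [-0.5799, -0.7405, 0.5192, -0.7616, 0.6444, 0.0685]
J6: z=[-0.5398, -0.6893, 0.4833] o=[0.1187, -0.0231, 0.7505] → [0.3136, -0.5383, -0.4175, -0.5398, -0.6893, 0.4833]
q̇ = J⁺·V = [0.3990, 0.2870, 0.8230, 0.3750, 0.3730, 0.6920]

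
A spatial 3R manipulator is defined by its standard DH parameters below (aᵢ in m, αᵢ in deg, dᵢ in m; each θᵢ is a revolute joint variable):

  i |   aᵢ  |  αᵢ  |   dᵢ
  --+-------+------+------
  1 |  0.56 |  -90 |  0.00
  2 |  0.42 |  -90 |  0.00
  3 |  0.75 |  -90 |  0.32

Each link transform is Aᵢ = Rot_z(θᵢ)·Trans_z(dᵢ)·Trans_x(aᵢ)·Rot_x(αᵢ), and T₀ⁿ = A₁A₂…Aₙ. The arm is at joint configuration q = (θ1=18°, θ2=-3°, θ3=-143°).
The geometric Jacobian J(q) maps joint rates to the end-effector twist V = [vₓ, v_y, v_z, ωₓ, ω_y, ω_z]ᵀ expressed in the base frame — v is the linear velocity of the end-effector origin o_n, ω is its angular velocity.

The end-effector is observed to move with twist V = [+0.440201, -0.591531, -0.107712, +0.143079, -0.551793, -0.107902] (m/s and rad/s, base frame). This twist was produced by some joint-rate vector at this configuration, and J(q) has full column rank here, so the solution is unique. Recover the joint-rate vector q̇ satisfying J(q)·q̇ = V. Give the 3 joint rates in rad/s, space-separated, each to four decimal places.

o_n = [0.2391, 0.5523, -0.3289]
J₁: ẑ×o_n = [-0.5523, 0.2391, 0.0000], ω = ẑ
J2: z=[-0.3090, 0.9511, 0.0000] o=[0.5326, 0.1730, 0.0000] → [-0.3128, -0.1016, 0.1620, -0.3090, 0.9511, 0.0000]
J3: z=[0.0498, 0.0162, -0.9986] o=[0.9315, 0.3027, 0.0220] → [0.2436, 0.7089, 0.0236, 0.0498, 0.0162, -0.9986]
q̇ = J⁺·V = [-0.7650, -0.5690, -0.6580]

-0.7650 -0.5690 -0.6580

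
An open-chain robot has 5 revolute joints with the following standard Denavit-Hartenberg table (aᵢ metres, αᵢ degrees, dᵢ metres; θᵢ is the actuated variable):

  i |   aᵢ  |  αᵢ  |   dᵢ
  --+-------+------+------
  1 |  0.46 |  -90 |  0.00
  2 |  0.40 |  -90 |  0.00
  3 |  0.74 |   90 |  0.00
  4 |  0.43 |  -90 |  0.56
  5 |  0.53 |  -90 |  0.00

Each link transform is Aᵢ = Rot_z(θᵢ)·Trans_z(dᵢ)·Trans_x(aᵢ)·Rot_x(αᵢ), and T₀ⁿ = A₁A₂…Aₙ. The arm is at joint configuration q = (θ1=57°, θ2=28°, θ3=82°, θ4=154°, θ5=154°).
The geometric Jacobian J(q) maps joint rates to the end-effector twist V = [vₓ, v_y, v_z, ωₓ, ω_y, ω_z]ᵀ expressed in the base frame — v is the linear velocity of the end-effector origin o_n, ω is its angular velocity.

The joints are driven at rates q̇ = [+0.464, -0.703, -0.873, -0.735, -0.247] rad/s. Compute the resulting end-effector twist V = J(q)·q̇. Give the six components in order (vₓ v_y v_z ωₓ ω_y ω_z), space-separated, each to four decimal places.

o_n = [1.2674, 0.6141, -0.3732]
J₁: ẑ×o_n = [-0.6141, 1.2674, 0.0000], ω = ẑ
J2: z=[-0.8387, 0.5446, 0.0000] o=[0.2505, 0.3858, 0.0000] → [-0.2033, -0.3130, -0.7453, -0.8387, 0.5446, 0.0000]
J3: z=[-0.2557, -0.3937, -0.8829] o=[0.4429, 0.6820, -0.1878] → [0.0131, -0.7754, 0.3420, -0.2557, -0.3937, -0.8829]
J4: z=[0.3595, 0.8091, -0.4649] o=[1.1070, 0.3591, -0.2361] → [0.0076, -0.0253, -0.0381, 0.3595, 0.8091, -0.4649]
J5: z=[-0.1636, 0.5451, 0.8222] o=[0.9133, 0.9066, -0.6377] → [0.3847, 0.3344, -0.1452, -0.1636, 0.5451, 0.8222]
V = J·q̇ = [-0.2540, 1.4210, 0.2892, 0.5890, -0.7685, 1.3734]

-0.2540 1.4210 0.2892 0.5890 -0.7685 1.3734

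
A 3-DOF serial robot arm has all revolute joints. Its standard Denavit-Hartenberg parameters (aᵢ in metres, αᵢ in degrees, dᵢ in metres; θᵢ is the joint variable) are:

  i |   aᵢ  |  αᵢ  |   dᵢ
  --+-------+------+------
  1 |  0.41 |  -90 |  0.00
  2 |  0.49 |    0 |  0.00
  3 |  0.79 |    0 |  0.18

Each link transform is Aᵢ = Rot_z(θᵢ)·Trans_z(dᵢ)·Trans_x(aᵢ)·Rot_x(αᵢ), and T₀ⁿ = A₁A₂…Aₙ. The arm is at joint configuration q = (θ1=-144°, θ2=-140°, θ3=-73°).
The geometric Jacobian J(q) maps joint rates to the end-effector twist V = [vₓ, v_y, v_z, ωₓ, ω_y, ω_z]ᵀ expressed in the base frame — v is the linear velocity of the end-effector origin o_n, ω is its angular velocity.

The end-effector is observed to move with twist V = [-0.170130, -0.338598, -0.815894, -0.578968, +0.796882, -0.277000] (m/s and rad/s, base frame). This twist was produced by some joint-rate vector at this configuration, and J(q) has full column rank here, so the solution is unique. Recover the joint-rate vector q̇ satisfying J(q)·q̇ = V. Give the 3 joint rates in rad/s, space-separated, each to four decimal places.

o_n = [0.6138, 0.2235, -0.1153]
J₁: ẑ×o_n = [-0.2235, 0.6138, 0.0000], ω = ẑ
J2: z=[0.5878, -0.8090, 0.0000] o=[-0.3317, -0.2410, 0.0000] → [0.0933, 0.0678, 1.0379, 0.5878, -0.8090, 0.0000]
J3: z=[0.5878, -0.8090, 0.0000] o=[-0.0280, -0.0204, 0.3150] → [0.3481, 0.2529, 0.6625, 0.5878, -0.8090, 0.0000]
q̇ = J⁺·V = [-0.2770, -0.4350, -0.5500]

-0.2770 -0.4350 -0.5500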